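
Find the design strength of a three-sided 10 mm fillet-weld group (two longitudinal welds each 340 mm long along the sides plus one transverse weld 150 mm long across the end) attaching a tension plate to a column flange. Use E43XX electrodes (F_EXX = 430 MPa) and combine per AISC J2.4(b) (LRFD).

φR_n ≈ 1140 kN

t_e = 0.707 × 10 = 7.07 mm.
R_nwl = 0.6 × 430 × 7.07 × 680 × 10⁻³ = 1240 kN (longitudinal, 2 welds).
R_nwt = 0.6 × 430 × 7.07 × 150 × 10⁻³ = 273.6 kN (transverse, base value).
(i) R_nwl + R_nwt = 1514 kN; (ii) 0.85 R_nwl + 1.5 R_nwt = 1465 kN.
R_n = max = 1514 kN [governs: (i)]; φR_n = 1135 kN.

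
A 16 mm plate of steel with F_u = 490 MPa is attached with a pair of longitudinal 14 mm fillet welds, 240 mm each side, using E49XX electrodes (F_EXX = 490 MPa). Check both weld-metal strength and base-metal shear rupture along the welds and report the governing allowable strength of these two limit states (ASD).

R_n/Ω ≈ 698 kN (weld metal governs)

t_e = 0.707 × 14 = 9.898 mm; L = 480 mm.
Weld metal: R_n/Ω = (1/2.0) × 0.6 × 490 × 9.898 × 480 × 10⁻³ = 698.4 kN.
Base metal (shear rupture): R_n/Ω = (1/2.0) × 0.6 × 490 × 16 × 480 × 10⁻³ = 1129 kN.
Governing: weld metal.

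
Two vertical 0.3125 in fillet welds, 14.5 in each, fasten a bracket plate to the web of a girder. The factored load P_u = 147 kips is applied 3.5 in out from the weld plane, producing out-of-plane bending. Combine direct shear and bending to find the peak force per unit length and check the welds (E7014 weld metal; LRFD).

E70XX → F_EXX = 70 ksi.
L_w = 2 × 14.5 = 29 in; section modulus (unit throat) S = 2 × L²/6 = 70.08 in².
Direct shear f_v = P/L_w = 147/29 = 5.069 kip/in.
Moment M = P × e = 147 × 3.5 = 514.5 kip·in; bending f_b = M/S = 7.341 kip/in.
f_max = √(f_v² + f_b²) = √(5.069² + 7.341²) = 8.921 kip/in.
φr_n = 0.75 × 0.6 × 70 × (0.707 × 0.3125) = 6.96 kip/in → NOT adequate.

f_max ≈ 8.92 kip/in; NOT adequate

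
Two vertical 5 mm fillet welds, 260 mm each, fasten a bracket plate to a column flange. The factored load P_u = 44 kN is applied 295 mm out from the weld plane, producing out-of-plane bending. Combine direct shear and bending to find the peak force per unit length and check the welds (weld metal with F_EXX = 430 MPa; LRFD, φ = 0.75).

f_max ≈ 582 N/mm; adequate

L_w = 2 × 260 = 520 mm; section modulus (unit throat) S = 2 × L²/6 = 22530 mm².
Direct shear f_v = P/L_w = 44×10³/520 = 84.62 N/mm.
Moment M = P × e = 44×10³ × 295 = 12980000 N·mm; bending f_b = M/S = 576 N/mm.
f_max = √(f_v² + f_b²) = √(84.62² + 576²) = 582.2 N/mm.
φr_n = 0.75 × 0.6 × 430 × (0.707 × 5) = 684 N/mm → adequate.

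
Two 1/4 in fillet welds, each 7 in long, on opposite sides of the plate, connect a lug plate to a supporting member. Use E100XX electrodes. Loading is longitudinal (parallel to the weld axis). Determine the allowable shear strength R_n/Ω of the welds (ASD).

R_n/Ω ≈ 74.2 kips

E100XX → F_EXX = 100 ksi.
Effective throat t_e = 0.707 × 0.25 = 0.1767 in.
Total length L = 14 in; A_we = 0.1767 × 14 = 2.474 in².
F_nw = 0.6 F_EXX = 0.6 × 100 = 60 ksi.
R_n = 60 × 2.474 = 148.5 kips; R_n/Ω = 148.5/2.0 = 74.23 kips.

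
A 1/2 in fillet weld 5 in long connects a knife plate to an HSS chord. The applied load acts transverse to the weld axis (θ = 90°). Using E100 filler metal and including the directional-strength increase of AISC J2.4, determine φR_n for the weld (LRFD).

φR_n ≈ 119 kips

E100XX → F_EXX = 100 ksi.
t_e = 0.707 × 0.5 = 0.3535 in; A_we = 0.3535 × 5 = 1.767 in².
Directional factor: 1.0 + 0.5 sin^1.5(90°) = 1.5.
F_nw = 0.6 × 100 × 1.5 = 90 ksi.
φR_n = 0.75 × 90 × 1.767 = 119.3 kips.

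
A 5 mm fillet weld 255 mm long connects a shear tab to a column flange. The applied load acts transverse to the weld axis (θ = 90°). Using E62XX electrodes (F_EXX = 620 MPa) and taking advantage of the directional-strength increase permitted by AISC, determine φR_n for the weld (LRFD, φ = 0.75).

φR_n ≈ 377 kN

t_e = 0.707 × 5 = 3.535 mm; A_we = 3.535 × 255 = 901.4 mm².
Directional factor: 1.0 + 0.5 sin^1.5(90°) = 1.5.
F_nw = 0.6 × 620 × 1.5 = 558 MPa.
φR_n = 0.75 × 558 × 901.4 × 10⁻³ = 377.2 kN.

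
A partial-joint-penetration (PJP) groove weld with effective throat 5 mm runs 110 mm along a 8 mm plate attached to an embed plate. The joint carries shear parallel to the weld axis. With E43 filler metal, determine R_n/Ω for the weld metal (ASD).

E43XX → F_EXX = 430 MPa.
Effective throat (given) t_e = 5 mm.
A_we = 5 × 110 = 550 mm².
F_nw = 0.6 F_EXX = 258 MPa.
R_n/Ω = (258 × 550) / 2.0 × 10⁻³ = 70.95 kN.

R_n/Ω ≈ 71 kN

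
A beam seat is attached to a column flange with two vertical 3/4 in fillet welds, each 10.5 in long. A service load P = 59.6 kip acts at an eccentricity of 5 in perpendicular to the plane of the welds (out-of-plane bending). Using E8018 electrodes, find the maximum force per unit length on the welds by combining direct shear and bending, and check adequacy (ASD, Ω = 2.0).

E80XX → F_EXX = 80 ksi.
L_w = 2 × 10.5 = 21 in; section modulus (unit throat) S = 2 × L²/6 = 36.75 in².
Direct shear f_v = P/L_w = 59.6/21 = 2.838 kip/in.
Moment M = P × e = 59.6 × 5 = 298 kip·in; bending f_b = M/S = 8.109 kip/in.
f_max = √(f_v² + f_b²) = √(2.838² + 8.109²) = 8.591 kip/in.
r_n/Ω = (1/2.0) × 0.6 × 80 × (0.707 × 0.75) = 12.73 kip/in → adequate.

f_max ≈ 8.59 kip/in; adequate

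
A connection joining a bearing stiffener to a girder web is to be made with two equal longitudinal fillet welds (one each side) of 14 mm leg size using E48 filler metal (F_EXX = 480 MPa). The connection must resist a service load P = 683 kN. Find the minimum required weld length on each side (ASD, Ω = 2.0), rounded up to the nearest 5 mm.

L = 240 mm on each side

Throat t_e = 0.707 × 14 = 9.898 mm.
r_n/Ω = (0.6 × 480 × 9.898) / 2.0 = 1425 N/mm = 1.425 kN/mm.
L_req = P / (r_n/Ω) = 683 / 1.425 = 479.2 mm total.
Per side: 479.2 / 2 = 239.6 mm.
Round up → use L = 240 mm on each side.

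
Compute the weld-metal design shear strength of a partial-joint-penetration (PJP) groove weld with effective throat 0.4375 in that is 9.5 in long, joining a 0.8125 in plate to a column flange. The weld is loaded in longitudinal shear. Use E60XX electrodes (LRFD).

E60XX → F_EXX = 60 ksi.
Effective throat (given) t_e = 0.4375 in.
A_we = 0.4375 × 9.5 = 4.156 in².
F_nw = 0.6 F_EXX = 36 ksi.
φR_n = 0.75 × 36 × 4.156 = 112.2 kips.

φR_n ≈ 112 kips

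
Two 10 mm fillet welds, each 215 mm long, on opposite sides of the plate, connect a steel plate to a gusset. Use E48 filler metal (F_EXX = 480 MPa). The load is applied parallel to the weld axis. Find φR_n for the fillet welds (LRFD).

Effective throat t_e = 0.707 × 10 = 7.07 mm.
Total length L = 430 mm; A_we = 7.07 × 430 = 3040 mm².
F_nw = 0.6 F_EXX = 0.6 × 480 = 288 MPa.
φR_n = 0.75 × 288 × 3040 × 10⁻³ = 656.7 kN.

φR_n ≈ 657 kN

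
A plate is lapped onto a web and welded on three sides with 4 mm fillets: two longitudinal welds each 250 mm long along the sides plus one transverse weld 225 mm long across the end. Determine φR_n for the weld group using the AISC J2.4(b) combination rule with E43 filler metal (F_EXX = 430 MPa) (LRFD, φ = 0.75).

φR_n ≈ 417 kN

t_e = 0.707 × 4 = 2.828 mm.
R_nwl = 0.6 × 430 × 2.828 × 500 × 10⁻³ = 364.8 kN (longitudinal, 2 welds).
R_nwt = 0.6 × 430 × 2.828 × 225 × 10⁻³ = 164.2 kN (transverse, base value).
(i) R_nwl + R_nwt = 529 kN; (ii) 0.85 R_nwl + 1.5 R_nwt = 556.3 kN.
R_n = max = 556.3 kN [governs: (ii)]; φR_n = 417.3 kN.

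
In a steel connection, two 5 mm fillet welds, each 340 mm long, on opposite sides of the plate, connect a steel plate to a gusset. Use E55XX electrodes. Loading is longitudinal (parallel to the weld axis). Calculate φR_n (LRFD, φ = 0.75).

E55XX → F_EXX = 550 MPa.
Effective throat t_e = 0.707 × 5 = 3.535 mm.
Total length L = 680 mm; A_we = 3.535 × 680 = 2404 mm².
F_nw = 0.6 F_EXX = 0.6 × 550 = 330 MPa.
φR_n = 0.75 × 330 × 2404 × 10⁻³ = 594.9 kN.

φR_n ≈ 595 kN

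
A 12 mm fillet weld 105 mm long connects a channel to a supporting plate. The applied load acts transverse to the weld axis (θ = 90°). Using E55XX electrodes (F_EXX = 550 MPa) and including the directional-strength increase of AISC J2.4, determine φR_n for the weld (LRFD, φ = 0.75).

t_e = 0.707 × 12 = 8.484 mm; A_we = 8.484 × 105 = 890.8 mm².
Directional factor: 1.0 + 0.5 sin^1.5(90°) = 1.5.
F_nw = 0.6 × 550 × 1.5 = 495 MPa.
φR_n = 0.75 × 495 × 890.8 × 10⁻³ = 330.7 kN.

φR_n ≈ 331 kN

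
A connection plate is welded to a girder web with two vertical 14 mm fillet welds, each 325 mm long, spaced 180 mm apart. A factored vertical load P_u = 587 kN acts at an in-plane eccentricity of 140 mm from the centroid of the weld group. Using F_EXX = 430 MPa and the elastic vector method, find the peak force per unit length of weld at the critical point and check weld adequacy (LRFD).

f_max ≈ 1990 N/mm; NOT adequate

Total weld length L_w = 650 mm. Treat welds as unit-width lines.
Polar moment about centroid: J = 2[d³/12 + d(b/2)²] = 2[325³/12 + 325×90²] = 10990000 mm³.
Direct shear f_v = P/L_w = 587×10³ / 650 = 903.1 N/mm (vertical).
Torsion M = P·e = 587×10³ × 140 = 82180000 N·mm.
Critical point at (x, y) = (90, 162.5) from centroid. f_tx = M·y/J = 1216 N/mm; f_ty = M·x/J = 673.2 N/mm.
Resultant f_max = √[f_tx² + (f_v + f_ty)²] = √[1216² + (903.1 + 673.2)²] = 1991 N/mm.
Capacity per unit length: φr_n = 0.75 × 0.6 × 430 × (0.707 × 14) = 1915 N/mm.
1991 > 1915 → NOT adequate.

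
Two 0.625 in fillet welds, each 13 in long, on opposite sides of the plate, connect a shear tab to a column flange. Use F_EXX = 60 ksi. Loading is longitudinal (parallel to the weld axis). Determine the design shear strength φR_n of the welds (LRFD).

Effective throat t_e = 0.707 × 0.625 = 0.4419 in.
Total length L = 26 in; A_we = 0.4419 × 26 = 11.49 in².
F_nw = 0.6 F_EXX = 0.6 × 60 = 36 ksi.
φR_n = 0.75 × 36 × 11.49 = 310.2 kip.

φR_n ≈ 310 kip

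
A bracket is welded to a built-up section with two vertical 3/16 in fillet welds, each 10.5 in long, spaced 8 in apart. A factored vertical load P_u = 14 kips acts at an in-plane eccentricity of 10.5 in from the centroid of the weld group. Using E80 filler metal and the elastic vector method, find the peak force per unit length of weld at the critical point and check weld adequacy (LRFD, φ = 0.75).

f_max ≈ 2.3 kip/in; adequate

E80XX → F_EXX = 80 ksi.
Total weld length L_w = 21 in. Treat welds as unit-width lines.
Polar moment about centroid: J = 2[d³/12 + d(b/2)²] = 2[10.5³/12 + 10.5×4²] = 528.9 in³.
Direct shear f_v = P/L_w = 14 / 21 = 0.6667 kip/in (vertical).
Torsion M = P·e = 14 × 10.5 = 147 kip·in.
Critical point at (x, y) = (4, 5.25) from centroid. f_tx = M·y/J = 1.459 kip/in; f_ty = M·x/J = 1.112 kip/in.
Resultant f_max = √[f_tx² + (f_v + f_ty)²] = √[1.459² + (0.6667 + 1.112)²] = 2.3 kip/in.
Capacity per unit length: φr_n = 0.75 × 0.6 × 80 × (0.707 × 0.1875) = 4.772 kip/in.
2.3 ≤ 4.772 → adequate.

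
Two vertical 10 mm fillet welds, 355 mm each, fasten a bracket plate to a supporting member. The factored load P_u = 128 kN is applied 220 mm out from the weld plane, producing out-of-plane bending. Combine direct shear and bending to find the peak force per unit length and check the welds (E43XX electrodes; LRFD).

E43XX → F_EXX = 430 MPa.
L_w = 2 × 355 = 710 mm; section modulus (unit throat) S = 2 × L²/6 = 42010 mm².
Direct shear f_v = P/L_w = 128×10³/710 = 180.3 N/mm.
Moment M = P × e = 128×10³ × 220 = 28160000 N·mm; bending f_b = M/S = 670.3 N/mm.
f_max = √(f_v² + f_b²) = √(180.3² + 670.3²) = 694.2 N/mm.
φr_n = 0.75 × 0.6 × 430 × (0.707 × 10) = 1368 N/mm → adequate.

f_max ≈ 694 N/mm; adequate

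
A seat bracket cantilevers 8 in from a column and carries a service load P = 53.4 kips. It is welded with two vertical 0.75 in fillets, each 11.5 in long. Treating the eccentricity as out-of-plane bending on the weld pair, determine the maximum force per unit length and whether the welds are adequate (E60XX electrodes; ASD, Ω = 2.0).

E60XX → F_EXX = 60 ksi.
L_w = 2 × 11.5 = 23 in; section modulus (unit throat) S = 2 × L²/6 = 44.08 in².
Direct shear f_v = P/L_w = 53.4/23 = 2.322 kip/in.
Moment M = P × e = 53.4 × 8 = 427.2 kip·in; bending f_b = M/S = 9.691 kip/in.
f_max = √(f_v² + f_b²) = √(2.322² + 9.691²) = 9.965 kip/in.
r_n/Ω = (1/2.0) × 0.6 × 60 × (0.707 × 0.75) = 9.544 kip/in → NOT adequate.

f_max ≈ 9.96 kip/in; NOT adequate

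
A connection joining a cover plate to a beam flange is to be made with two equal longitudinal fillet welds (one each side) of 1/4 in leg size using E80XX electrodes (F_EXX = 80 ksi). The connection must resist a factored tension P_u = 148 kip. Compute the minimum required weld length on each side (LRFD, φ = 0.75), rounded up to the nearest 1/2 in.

L = 12 in on each side

Throat t_e = 0.707 × 0.25 = 0.1767 in.
φr_n = 0.75 × 0.6 × 80 × 0.1767 = 6.363 kip/in.
L_req = P_u / φr_n = 148 / 6.363 = 23.26 in total.
Per side: 23.26 / 2 = 11.63 in.
Round up → use L = 12 in on each side.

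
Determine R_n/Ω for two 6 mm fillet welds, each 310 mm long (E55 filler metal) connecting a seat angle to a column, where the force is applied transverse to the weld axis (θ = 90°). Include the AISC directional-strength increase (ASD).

E55XX → F_EXX = 550 MPa.
t_e = 0.707 × 6 = 4.242 mm; A_we = 4.242 × 620 = 2630 mm².
Directional factor: 1.0 + 0.5 sin^1.5(90°) = 1.5.
F_nw = 0.6 × 550 × 1.5 = 495 MPa.
R_n/Ω = (495 × 2630) / 2.0 × 10⁻³ = 650.9 kN.

R_n/Ω ≈ 651 kN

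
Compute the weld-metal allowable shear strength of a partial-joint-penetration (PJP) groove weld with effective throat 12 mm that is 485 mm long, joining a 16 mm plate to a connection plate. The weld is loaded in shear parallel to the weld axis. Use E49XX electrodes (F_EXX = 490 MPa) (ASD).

R_n/Ω ≈ 856 kN

Effective throat (given) t_e = 12 mm.
A_we = 12 × 485 = 5820 mm².
F_nw = 0.6 F_EXX = 294 MPa.
R_n/Ω = (294 × 5820) / 2.0 × 10⁻³ = 855.5 kN.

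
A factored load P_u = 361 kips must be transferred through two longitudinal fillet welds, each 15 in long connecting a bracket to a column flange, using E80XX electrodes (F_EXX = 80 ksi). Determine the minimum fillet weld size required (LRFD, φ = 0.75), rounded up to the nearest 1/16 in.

Total weld length L = 30 in.
Required throat t_e = P_u / (φ × 0.6 F_EXX × L) = 361 / (0.75 × 0.6 × 80 × 30) = 0.3343 in.
Required leg w = t_e / 0.707 = 0.4728 in → use 1/2 in.

w = 1/2 in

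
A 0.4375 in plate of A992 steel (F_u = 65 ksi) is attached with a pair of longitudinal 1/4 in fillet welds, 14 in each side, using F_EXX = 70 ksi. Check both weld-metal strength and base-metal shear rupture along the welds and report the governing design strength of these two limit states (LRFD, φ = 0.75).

t_e = 0.707 × 0.25 = 0.1767 in; L = 28 in.
Weld metal: φR_n = 0.75 × 0.6 × 70 × 0.1767 × 28 = 155.9 kips.
Base metal (shear rupture): φR_n = 0.75 × 0.6 × 65 × 0.4375 × 28 = 358.3 kips.
Governing: weld metal.

φR_n ≈ 156 kips (weld metal governs)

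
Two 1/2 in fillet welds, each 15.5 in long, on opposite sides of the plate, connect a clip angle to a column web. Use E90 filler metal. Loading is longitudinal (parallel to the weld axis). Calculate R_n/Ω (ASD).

E90XX → F_EXX = 90 ksi.
Effective throat t_e = 0.707 × 0.5 = 0.3535 in.
Total length L = 31 in; A_we = 0.3535 × 31 = 10.96 in².
F_nw = 0.6 F_EXX = 0.6 × 90 = 54 ksi.
R_n = 54 × 10.96 = 591.8 kips; R_n/Ω = 591.8/2.0 = 295.9 kips.

R_n/Ω ≈ 296 kips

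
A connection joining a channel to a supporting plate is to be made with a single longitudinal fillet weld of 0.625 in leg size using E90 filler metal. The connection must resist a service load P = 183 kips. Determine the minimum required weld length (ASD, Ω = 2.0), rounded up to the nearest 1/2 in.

L = 15.5 in

E90XX → F_EXX = 90 ksi.
Throat t_e = 0.707 × 0.625 = 0.4419 in.
r_n/Ω = (0.6 × 90 × 0.4419) / 2.0 = 11.93 kip/in.
L_req = P / (r_n/Ω) = 183 / 11.93 = 15.34 in total.
Round up → use L = 15.5 in.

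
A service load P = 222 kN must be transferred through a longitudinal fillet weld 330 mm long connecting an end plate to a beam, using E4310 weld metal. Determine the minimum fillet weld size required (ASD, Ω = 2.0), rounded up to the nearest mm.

w = 8 mm

E43XX → F_EXX = 430 MPa.
Total weld length L = 330 mm.
Required throat t_e = P × Ω / (0.6 F_EXX × L) = 222 × 2.0 / (0.6 × 430 × 330 × 10⁻³) = 5.215 mm.
Required leg w = t_e / 0.707 = 7.376 mm → use 8 mm.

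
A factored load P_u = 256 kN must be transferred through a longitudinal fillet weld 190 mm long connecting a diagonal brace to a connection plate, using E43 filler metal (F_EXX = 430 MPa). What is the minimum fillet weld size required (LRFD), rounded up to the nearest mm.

w = 10 mm

Total weld length L = 190 mm.
Required throat t_e = P_u / (φ × 0.6 F_EXX × L) = 256 / (0.75 × 0.6 × 430 × 190 × 10⁻³) = 6.963 mm.
Required leg w = t_e / 0.707 = 9.849 mm → use 10 mm.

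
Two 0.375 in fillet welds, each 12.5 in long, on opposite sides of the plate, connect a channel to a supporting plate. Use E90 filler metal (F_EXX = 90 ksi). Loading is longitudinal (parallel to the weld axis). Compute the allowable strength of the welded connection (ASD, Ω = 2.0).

R_n/Ω ≈ 179 kip

Effective throat t_e = 0.707 × 0.375 = 0.2651 in.
Total length L = 25 in; A_we = 0.2651 × 25 = 6.628 in².
F_nw = 0.6 F_EXX = 0.6 × 90 = 54 ksi.
R_n = 54 × 6.628 = 357.9 kip; R_n/Ω = 357.9/2.0 = 179 kip.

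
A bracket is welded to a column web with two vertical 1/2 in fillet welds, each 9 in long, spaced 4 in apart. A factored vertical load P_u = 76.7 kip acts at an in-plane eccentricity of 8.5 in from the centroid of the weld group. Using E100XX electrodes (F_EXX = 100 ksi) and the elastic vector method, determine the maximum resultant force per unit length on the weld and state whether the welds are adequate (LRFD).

Total weld length L_w = 18 in. Treat welds as unit-width lines.
Polar moment about centroid: J = 2[d³/12 + d(b/2)²] = 2[9³/12 + 9×2²] = 193.5 in³.
Direct shear f_v = P/L_w = 76.7 / 18 = 4.261 kip/in (vertical).
Torsion M = P·e = 76.7 × 8.5 = 651.95 kip·in.
Critical point at (x, y) = (2, 4.5) from centroid. f_tx = M·y/J = 15.16 kip/in; f_ty = M·x/J = 6.739 kip/in.
Resultant f_max = √[f_tx² + (f_v + f_ty)²] = √[15.16² + (4.261 + 6.739)²] = 18.73 kip/in.
Capacity per unit length: φr_n = 0.75 × 0.6 × 100 × (0.707 × 0.5) = 15.91 kip/in.
18.73 > 15.91 → NOT adequate.

f_max ≈ 18.7 kip/in; NOT adequate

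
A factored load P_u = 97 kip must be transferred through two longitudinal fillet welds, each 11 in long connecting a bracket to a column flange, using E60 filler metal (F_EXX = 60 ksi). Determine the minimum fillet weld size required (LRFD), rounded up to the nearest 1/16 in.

w = 1/4 in

Total weld length L = 22 in.
Required throat t_e = P_u / (φ × 0.6 F_EXX × L) = 97 / (0.75 × 0.6 × 60 × 22) = 0.1633 in.
Required leg w = t_e / 0.707 = 0.231 in → use 1/4 in.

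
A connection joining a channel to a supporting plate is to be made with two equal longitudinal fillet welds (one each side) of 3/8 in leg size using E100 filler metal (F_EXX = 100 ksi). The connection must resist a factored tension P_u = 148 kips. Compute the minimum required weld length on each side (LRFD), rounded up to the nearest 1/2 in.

Throat t_e = 0.707 × 0.375 = 0.2651 in.
φr_n = 0.75 × 0.6 × 100 × 0.2651 = 11.93 kips/in.
L_req = P_u / φr_n = 148 / 11.93 = 12.41 in total.
Per side: 12.41 / 2 = 6.203 in.
Round up → use L = 6.5 in on each side.

L = 6.5 in on each side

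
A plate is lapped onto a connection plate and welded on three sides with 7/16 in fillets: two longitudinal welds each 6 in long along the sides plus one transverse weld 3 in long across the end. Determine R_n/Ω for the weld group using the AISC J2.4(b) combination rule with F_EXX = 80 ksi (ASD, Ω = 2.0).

R_n/Ω ≈ 111 kip

t_e = 0.707 × 0.4375 = 0.3093 in.
R_nwl = 0.6 × 80 × 0.3093 × 12 = 178.2 kip (longitudinal, 2 welds).
R_nwt = 0.6 × 80 × 0.3093 × 3 = 44.54 kip (transverse, base value).
(i) R_nwl + R_nwt = 222.7 kip; (ii) 0.85 R_nwl + 1.5 R_nwt = 218.3 kip.
R_n = max = 222.7 kip [governs: (i)]; R_n/Ω = 111.4 kip.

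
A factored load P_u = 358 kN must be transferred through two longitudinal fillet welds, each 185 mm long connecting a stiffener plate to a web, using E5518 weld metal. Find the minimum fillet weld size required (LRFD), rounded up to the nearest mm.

E55XX → F_EXX = 550 MPa.
Total weld length L = 370 mm.
Required throat t_e = P_u / (φ × 0.6 F_EXX × L) = 358 / (0.75 × 0.6 × 550 × 370 × 10⁻³) = 3.909 mm.
Required leg w = t_e / 0.707 = 5.53 mm → use 6 mm.

w = 6 mm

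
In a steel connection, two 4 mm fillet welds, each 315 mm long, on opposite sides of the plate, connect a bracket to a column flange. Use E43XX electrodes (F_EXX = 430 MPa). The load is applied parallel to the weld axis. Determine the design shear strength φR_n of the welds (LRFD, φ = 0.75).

φR_n ≈ 345 kN

Effective throat t_e = 0.707 × 4 = 2.828 mm.
Total length L = 630 mm; A_we = 2.828 × 630 = 1782 mm².
F_nw = 0.6 F_EXX = 0.6 × 430 = 258 MPa.
φR_n = 0.75 × 258 × 1782 × 10⁻³ = 344.7 kN.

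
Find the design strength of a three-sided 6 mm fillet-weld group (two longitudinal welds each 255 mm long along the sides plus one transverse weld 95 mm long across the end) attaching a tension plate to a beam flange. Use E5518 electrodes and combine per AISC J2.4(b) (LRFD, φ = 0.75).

φR_n ≈ 635 kN

E55XX → F_EXX = 550 MPa.
t_e = 0.707 × 6 = 4.242 mm.
R_nwl = 0.6 × 550 × 4.242 × 510 × 10⁻³ = 713.9 kN (longitudinal, 2 welds).
R_nwt = 0.6 × 550 × 4.242 × 95 × 10⁻³ = 133 kN (transverse, base value).
(i) R_nwl + R_nwt = 846.9 kN; (ii) 0.85 R_nwl + 1.5 R_nwt = 806.3 kN.
R_n = max = 846.9 kN [governs: (i)]; φR_n = 635.2 kN.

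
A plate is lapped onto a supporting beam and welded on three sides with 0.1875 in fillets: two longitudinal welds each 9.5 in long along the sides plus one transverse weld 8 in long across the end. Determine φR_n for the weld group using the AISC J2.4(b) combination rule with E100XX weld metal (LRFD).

E100XX → F_EXX = 100 ksi.
t_e = 0.707 × 0.1875 = 0.1326 in.
R_nwl = 0.6 × 100 × 0.1326 × 19 = 151.1 kip (longitudinal, 2 welds).
R_nwt = 0.6 × 100 × 0.1326 × 8 = 63.63 kip (transverse, base value).
(i) R_nwl + R_nwt = 214.8 kip; (ii) 0.85 R_nwl + 1.5 R_nwt = 223.9 kip.
R_n = max = 223.9 kip [governs: (ii)]; φR_n = 167.9 kip.

φR_n ≈ 168 kip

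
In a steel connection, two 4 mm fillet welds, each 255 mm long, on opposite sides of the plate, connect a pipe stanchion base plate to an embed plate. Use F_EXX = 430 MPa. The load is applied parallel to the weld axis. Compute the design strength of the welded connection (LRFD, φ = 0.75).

Effective throat t_e = 0.707 × 4 = 2.828 mm.
Total length L = 510 mm; A_we = 2.828 × 510 = 1442 mm².
F_nw = 0.6 F_EXX = 0.6 × 430 = 258 MPa.
φR_n = 0.75 × 258 × 1442 × 10⁻³ = 279.1 kN.

φR_n ≈ 279 kN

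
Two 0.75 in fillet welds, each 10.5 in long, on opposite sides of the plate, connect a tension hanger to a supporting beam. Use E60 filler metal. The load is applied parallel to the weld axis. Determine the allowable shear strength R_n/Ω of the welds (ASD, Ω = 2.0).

R_n/Ω ≈ 200 kips

E60XX → F_EXX = 60 ksi.
Effective throat t_e = 0.707 × 0.75 = 0.5302 in.
Total length L = 21 in; A_we = 0.5302 × 21 = 11.14 in².
F_nw = 0.6 F_EXX = 0.6 × 60 = 36 ksi.
R_n = 36 × 11.14 = 400.9 kips; R_n/Ω = 400.9/2.0 = 200.4 kips.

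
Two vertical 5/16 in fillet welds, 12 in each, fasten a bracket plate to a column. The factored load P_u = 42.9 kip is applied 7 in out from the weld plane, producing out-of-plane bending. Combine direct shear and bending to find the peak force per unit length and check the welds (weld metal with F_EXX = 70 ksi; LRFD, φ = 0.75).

f_max ≈ 6.51 kip/in; adequate

L_w = 2 × 12 = 24 in; section modulus (unit throat) S = 2 × L²/6 = 48 in².
Direct shear f_v = P/L_w = 42.9/24 = 1.787 kip/in.
Moment M = P × e = 42.9 × 7 = 300.3 kip·in; bending f_b = M/S = 6.256 kip/in.
f_max = √(f_v² + f_b²) = √(1.787² + 6.256²) = 6.507 kip/in.
φr_n = 0.75 × 0.6 × 70 × (0.707 × 0.3125) = 6.96 kip/in → adequate.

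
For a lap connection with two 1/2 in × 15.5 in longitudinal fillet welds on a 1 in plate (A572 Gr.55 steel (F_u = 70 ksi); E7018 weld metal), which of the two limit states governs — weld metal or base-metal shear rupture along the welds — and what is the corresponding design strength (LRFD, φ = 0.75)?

φR_n ≈ 345 kip (weld metal governs)

E70XX → F_EXX = 70 ksi.
t_e = 0.707 × 0.5 = 0.3535 in; L = 31 in.
Weld metal: φR_n = 0.75 × 0.6 × 70 × 0.3535 × 31 = 345.2 kip.
Base metal (shear rupture): φR_n = 0.75 × 0.6 × 70 × 1 × 31 = 976.5 kip.
Governing: weld metal.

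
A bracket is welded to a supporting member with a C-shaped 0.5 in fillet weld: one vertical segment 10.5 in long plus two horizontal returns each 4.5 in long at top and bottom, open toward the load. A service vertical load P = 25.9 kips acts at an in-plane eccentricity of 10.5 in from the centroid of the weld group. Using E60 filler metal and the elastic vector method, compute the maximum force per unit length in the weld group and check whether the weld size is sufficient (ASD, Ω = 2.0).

f_max ≈ 5.3 kip/in; adequate

E60XX → F_EXX = 60 ksi.
Total weld length L_w = 19.5 in. Treat welds as unit-width lines.
Centroid: x̄ = 2×4.5×2.25 / 19.5 = 1.038 in from the vertical weld.
Polar moment about centroid: J = I_x + I_y = [10.5³/12 + 2×4.5×5.25²] + [10.5×1.038² + 2(4.5³/12 + 4.5×1.212²)] = 384.3 in³.
Direct shear f_v = P/L_w = 25.9 / 19.5 = 1.328 kip/in (vertical).
Torsion M = P·e = 25.9 × 10.5 = 271.95 kip·in.
Critical point at (x, y) = (3.462, 5.25) from centroid. f_tx = M·y/J = 3.716 kip/in; f_ty = M·x/J = 2.45 kip/in.
Resultant f_max = √[f_tx² + (f_v + f_ty)²] = √[3.716² + (1.328 + 2.45)²] = 5.299 kip/in.
Capacity per unit length: r_n/Ω = (1/2.0) × 0.6 × 60 × (0.707 × 0.5) = 6.363 kip/in.
5.299 ≤ 6.363 → adequate.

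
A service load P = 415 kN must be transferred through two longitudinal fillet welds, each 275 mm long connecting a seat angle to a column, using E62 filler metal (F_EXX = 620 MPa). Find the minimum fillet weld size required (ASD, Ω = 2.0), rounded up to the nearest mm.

Total weld length L = 550 mm.
Required throat t_e = P × Ω / (0.6 F_EXX × L) = 415 × 2.0 / (0.6 × 620 × 550 × 10⁻³) = 4.057 mm.
Required leg w = t_e / 0.707 = 5.738 mm → use 6 mm.

w = 6 mm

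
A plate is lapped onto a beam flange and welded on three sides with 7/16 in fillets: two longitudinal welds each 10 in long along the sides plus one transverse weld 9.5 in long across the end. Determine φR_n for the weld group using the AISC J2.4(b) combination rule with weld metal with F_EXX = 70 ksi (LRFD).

φR_n ≈ 304 kips

t_e = 0.707 × 0.4375 = 0.3093 in.
R_nwl = 0.6 × 70 × 0.3093 × 20 = 259.8 kips (longitudinal, 2 welds).
R_nwt = 0.6 × 70 × 0.3093 × 9.5 = 123.4 kips (transverse, base value).
(i) R_nwl + R_nwt = 383.2 kips; (ii) 0.85 R_nwl + 1.5 R_nwt = 406 kips.
R_n = max = 406 kips [governs: (ii)]; φR_n = 304.5 kips.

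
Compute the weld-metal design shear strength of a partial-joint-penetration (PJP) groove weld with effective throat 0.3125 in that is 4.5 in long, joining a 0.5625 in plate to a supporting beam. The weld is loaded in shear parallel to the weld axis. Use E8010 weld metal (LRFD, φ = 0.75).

φR_n ≈ 50.6 kips

E80XX → F_EXX = 80 ksi.
Effective throat (given) t_e = 0.3125 in.
A_we = 0.3125 × 4.5 = 1.406 in².
F_nw = 0.6 F_EXX = 48 ksi.
φR_n = 0.75 × 48 × 1.406 = 50.62 kips.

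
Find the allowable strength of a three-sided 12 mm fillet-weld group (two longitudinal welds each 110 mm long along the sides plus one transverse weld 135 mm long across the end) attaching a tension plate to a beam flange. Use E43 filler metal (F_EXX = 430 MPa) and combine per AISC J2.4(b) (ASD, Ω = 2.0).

R_n/Ω ≈ 426 kN

t_e = 0.707 × 12 = 8.484 mm.
R_nwl = 0.6 × 430 × 8.484 × 220 × 10⁻³ = 481.6 kN (longitudinal, 2 welds).
R_nwt = 0.6 × 430 × 8.484 × 135 × 10⁻³ = 295.5 kN (transverse, base value).
(i) R_nwl + R_nwt = 777 kN; (ii) 0.85 R_nwl + 1.5 R_nwt = 852.6 kN.
R_n = max = 852.6 kN [governs: (ii)]; R_n/Ω = 426.3 kN.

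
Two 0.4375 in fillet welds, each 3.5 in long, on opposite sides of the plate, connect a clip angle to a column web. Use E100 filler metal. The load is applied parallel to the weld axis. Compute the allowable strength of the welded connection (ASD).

E100XX → F_EXX = 100 ksi.
Effective throat t_e = 0.707 × 0.4375 = 0.3093 in.
Total length L = 7 in; A_we = 0.3093 × 7 = 2.165 in².
F_nw = 0.6 F_EXX = 0.6 × 100 = 60 ksi.
R_n = 60 × 2.165 = 129.9 kip; R_n/Ω = 129.9/2.0 = 64.96 kip.

R_n/Ω ≈ 65 kip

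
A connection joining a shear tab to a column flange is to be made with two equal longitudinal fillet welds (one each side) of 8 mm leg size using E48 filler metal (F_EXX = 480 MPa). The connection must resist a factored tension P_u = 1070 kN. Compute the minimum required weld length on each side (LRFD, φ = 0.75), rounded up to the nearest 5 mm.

Throat t_e = 0.707 × 8 = 5.656 mm.
φr_n = 0.75 × 0.6 × 480 × 5.656 × 10⁻³ = 1.222 kN/mm.
L_req = P_u / φr_n = 1070 / 1.222 = 875.8 mm total.
Per side: 875.8 / 2 = 437.9 mm.
Round up → use L = 440 mm on each side.

L = 440 mm on each side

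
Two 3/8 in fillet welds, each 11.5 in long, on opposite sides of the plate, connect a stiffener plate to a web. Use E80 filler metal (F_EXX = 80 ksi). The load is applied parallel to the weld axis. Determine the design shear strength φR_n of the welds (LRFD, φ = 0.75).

φR_n ≈ 220 kips

Effective throat t_e = 0.707 × 0.375 = 0.2651 in.
Total length L = 23 in; A_we = 0.2651 × 23 = 6.098 in².
F_nw = 0.6 F_EXX = 0.6 × 80 = 48 ksi.
φR_n = 0.75 × 48 × 6.098 = 219.5 kips.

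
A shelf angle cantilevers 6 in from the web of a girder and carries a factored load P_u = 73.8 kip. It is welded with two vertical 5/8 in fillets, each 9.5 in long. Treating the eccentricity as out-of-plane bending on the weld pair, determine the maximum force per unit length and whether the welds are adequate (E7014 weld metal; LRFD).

f_max ≈ 15.2 kip/in; NOT adequate

E70XX → F_EXX = 70 ksi.
L_w = 2 × 9.5 = 19 in; section modulus (unit throat) S = 2 × L²/6 = 30.08 in².
Direct shear f_v = P/L_w = 73.8/19 = 3.884 kip/in.
Moment M = P × e = 73.8 × 6 = 442.8 kip·in; bending f_b = M/S = 14.72 kip/in.
f_max = √(f_v² + f_b²) = √(3.884² + 14.72²) = 15.22 kip/in.
φr_n = 0.75 × 0.6 × 70 × (0.707 × 0.625) = 13.92 kip/in → NOT adequate.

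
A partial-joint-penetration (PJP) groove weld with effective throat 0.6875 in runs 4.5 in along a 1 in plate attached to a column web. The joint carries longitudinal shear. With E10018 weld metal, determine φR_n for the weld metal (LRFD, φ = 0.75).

E100XX → F_EXX = 100 ksi.
Effective throat (given) t_e = 0.6875 in.
A_we = 0.6875 × 4.5 = 3.094 in².
F_nw = 0.6 F_EXX = 60 ksi.
φR_n = 0.75 × 60 × 3.094 = 139.2 kip.

φR_n ≈ 139 kip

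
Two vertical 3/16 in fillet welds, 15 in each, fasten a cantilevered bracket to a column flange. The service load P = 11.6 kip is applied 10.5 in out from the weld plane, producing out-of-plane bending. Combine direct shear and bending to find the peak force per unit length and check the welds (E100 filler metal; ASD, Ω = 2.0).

f_max ≈ 1.67 kip/in; adequate

E100XX → F_EXX = 100 ksi.
L_w = 2 × 15 = 30 in; section modulus (unit throat) S = 2 × L²/6 = 75 in².
Direct shear f_v = P/L_w = 11.6/30 = 0.3867 kip/in.
Moment M = P × e = 11.6 × 10.5 = 121.8 kip·in; bending f_b = M/S = 1.624 kip/in.
f_max = √(f_v² + f_b²) = √(0.3867² + 1.624²) = 1.669 kip/in.
r_n/Ω = (1/2.0) × 0.6 × 100 × (0.707 × 0.1875) = 3.977 kip/in → adequate.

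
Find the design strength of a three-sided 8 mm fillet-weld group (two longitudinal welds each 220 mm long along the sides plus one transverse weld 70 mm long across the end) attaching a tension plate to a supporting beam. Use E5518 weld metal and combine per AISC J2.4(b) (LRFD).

E55XX → F_EXX = 550 MPa.
t_e = 0.707 × 8 = 5.656 mm.
R_nwl = 0.6 × 550 × 5.656 × 440 × 10⁻³ = 821.3 kN (longitudinal, 2 welds).
R_nwt = 0.6 × 550 × 5.656 × 70 × 10⁻³ = 130.7 kN (transverse, base value).
(i) R_nwl + R_nwt = 951.9 kN; (ii) 0.85 R_nwl + 1.5 R_nwt = 894 kN.
R_n = max = 951.9 kN [governs: (i)]; φR_n = 713.9 kN.

φR_n ≈ 714 kN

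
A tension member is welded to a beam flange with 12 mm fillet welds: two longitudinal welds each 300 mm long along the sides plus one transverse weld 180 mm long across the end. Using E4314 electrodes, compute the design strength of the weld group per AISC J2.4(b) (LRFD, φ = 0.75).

φR_n ≈ 1280 kN

E43XX → F_EXX = 430 MPa.
t_e = 0.707 × 12 = 8.484 mm.
R_nwl = 0.6 × 430 × 8.484 × 600 × 10⁻³ = 1313 kN (longitudinal, 2 welds).
R_nwt = 0.6 × 430 × 8.484 × 180 × 10⁻³ = 394 kN (transverse, base value).
(i) R_nwl + R_nwt = 1707 kN; (ii) 0.85 R_nwl + 1.5 R_nwt = 1707 kN.
R_n = max = 1707 kN [governs: (ii)]; φR_n = 1280 kN.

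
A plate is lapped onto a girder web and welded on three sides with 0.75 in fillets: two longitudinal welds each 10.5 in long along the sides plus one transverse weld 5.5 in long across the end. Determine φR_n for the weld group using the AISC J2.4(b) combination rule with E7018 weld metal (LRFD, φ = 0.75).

E70XX → F_EXX = 70 ksi.
t_e = 0.707 × 0.75 = 0.5302 in.
R_nwl = 0.6 × 70 × 0.5302 × 21 = 467.7 kip (longitudinal, 2 welds).
R_nwt = 0.6 × 70 × 0.5302 × 5.5 = 122.5 kip (transverse, base value).
(i) R_nwl + R_nwt = 590.2 kip; (ii) 0.85 R_nwl + 1.5 R_nwt = 581.3 kip.
R_n = max = 590.2 kip [governs: (i)]; φR_n = 442.6 kip.

φR_n ≈ 443 kip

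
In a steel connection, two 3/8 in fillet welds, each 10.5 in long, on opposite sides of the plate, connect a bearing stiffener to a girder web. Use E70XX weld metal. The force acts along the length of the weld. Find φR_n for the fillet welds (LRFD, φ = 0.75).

E70XX → F_EXX = 70 ksi.
Effective throat t_e = 0.707 × 0.375 = 0.2651 in.
Total length L = 21 in; A_we = 0.2651 × 21 = 5.568 in².
F_nw = 0.6 F_EXX = 0.6 × 70 = 42 ksi.
φR_n = 0.75 × 42 × 5.568 = 175.4 kips.

φR_n ≈ 175 kips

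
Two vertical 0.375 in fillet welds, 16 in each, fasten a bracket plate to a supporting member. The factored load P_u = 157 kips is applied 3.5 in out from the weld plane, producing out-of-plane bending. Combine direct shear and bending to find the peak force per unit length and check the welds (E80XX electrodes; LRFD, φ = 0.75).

f_max ≈ 8.1 kip/in; adequate

E80XX → F_EXX = 80 ksi.
L_w = 2 × 16 = 32 in; section modulus (unit throat) S = 2 × L²/6 = 85.33 in².
Direct shear f_v = P/L_w = 157/32 = 4.906 kip/in.
Moment M = P × e = 157 × 3.5 = 549.5 kip·in; bending f_b = M/S = 6.439 kip/in.
f_max = √(f_v² + f_b²) = √(4.906² + 6.439²) = 8.096 kip/in.
φr_n = 0.75 × 0.6 × 80 × (0.707 × 0.375) = 9.544 kip/in → adequate.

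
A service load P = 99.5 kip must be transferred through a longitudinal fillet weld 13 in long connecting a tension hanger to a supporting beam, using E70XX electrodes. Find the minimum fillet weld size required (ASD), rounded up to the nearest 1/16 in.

E70XX → F_EXX = 70 ksi.
Total weld length L = 13 in.
Required throat t_e = P × Ω / (0.6 F_EXX × L) = 99.5 × 2.0 / (0.6 × 70 × 13) = 0.3645 in.
Required leg w = t_e / 0.707 = 0.5155 in → use 9/16 in.

w = 9/16 in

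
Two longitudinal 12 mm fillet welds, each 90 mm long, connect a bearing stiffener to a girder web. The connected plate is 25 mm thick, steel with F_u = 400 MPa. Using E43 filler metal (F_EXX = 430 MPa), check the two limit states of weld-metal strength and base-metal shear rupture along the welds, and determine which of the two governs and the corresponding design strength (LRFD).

t_e = 0.707 × 12 = 8.484 mm; L = 180 mm.
Weld metal: φR_n = 0.75 × 0.6 × 430 × 8.484 × 180 × 10⁻³ = 295.5 kN.
Base metal (shear rupture): φR_n = 0.75 × 0.6 × 400 × 25 × 180 × 10⁻³ = 810 kN.
Governing: weld metal.

φR_n ≈ 295 kN (weld metal governs)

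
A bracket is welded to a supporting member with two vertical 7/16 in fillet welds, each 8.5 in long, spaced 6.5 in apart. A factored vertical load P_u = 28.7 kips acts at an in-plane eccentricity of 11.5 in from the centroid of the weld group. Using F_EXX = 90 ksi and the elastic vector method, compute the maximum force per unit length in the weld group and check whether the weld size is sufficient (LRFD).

f_max ≈ 7.41 kip/in; adequate

Total weld length L_w = 17 in. Treat welds as unit-width lines.
Polar moment about centroid: J = 2[d³/12 + d(b/2)²] = 2[8.5³/12 + 8.5×3.25²] = 281.9 in³.
Direct shear f_v = P/L_w = 28.7 / 17 = 1.688 kip/in (vertical).
Torsion M = P·e = 28.7 × 11.5 = 330.05 kip·in.
Critical point at (x, y) = (3.25, 4.25) from centroid. f_tx = M·y/J = 4.976 kip/in; f_ty = M·x/J = 3.805 kip/in.
Resultant f_max = √[f_tx² + (f_v + f_ty)²] = √[4.976² + (1.688 + 3.805)²] = 7.412 kip/in.
Capacity per unit length: φr_n = 0.75 × 0.6 × 90 × (0.707 × 0.4375) = 12.53 kip/in.
7.412 ≤ 12.53 → adequate.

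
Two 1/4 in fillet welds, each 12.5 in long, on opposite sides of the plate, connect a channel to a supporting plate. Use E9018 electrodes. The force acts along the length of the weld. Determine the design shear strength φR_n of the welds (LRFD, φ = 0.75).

E90XX → F_EXX = 90 ksi.
Effective throat t_e = 0.707 × 0.25 = 0.1767 in.
Total length L = 25 in; A_we = 0.1767 × 25 = 4.419 in².
F_nw = 0.6 F_EXX = 0.6 × 90 = 54 ksi.
φR_n = 0.75 × 54 × 4.419 = 179 kip.

φR_n ≈ 179 kip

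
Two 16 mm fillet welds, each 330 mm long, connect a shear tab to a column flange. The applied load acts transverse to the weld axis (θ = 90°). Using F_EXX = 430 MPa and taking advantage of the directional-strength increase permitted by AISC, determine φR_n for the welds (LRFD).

φR_n ≈ 2170 kN

t_e = 0.707 × 16 = 11.31 mm; A_we = 11.31 × 660 = 7466 mm².
Directional factor: 1.0 + 0.5 sin^1.5(90°) = 1.5.
F_nw = 0.6 × 430 × 1.5 = 387 MPa.
φR_n = 0.75 × 387 × 7466 × 10⁻³ = 2167 kN.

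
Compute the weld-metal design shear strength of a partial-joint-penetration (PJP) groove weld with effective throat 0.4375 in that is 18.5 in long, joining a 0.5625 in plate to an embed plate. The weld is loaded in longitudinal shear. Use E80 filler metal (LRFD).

E80XX → F_EXX = 80 ksi.
Effective throat (given) t_e = 0.4375 in.
A_we = 0.4375 × 18.5 = 8.094 in².
F_nw = 0.6 F_EXX = 48 ksi.
φR_n = 0.75 × 48 × 8.094 = 291.4 kips.

φR_n ≈ 291 kips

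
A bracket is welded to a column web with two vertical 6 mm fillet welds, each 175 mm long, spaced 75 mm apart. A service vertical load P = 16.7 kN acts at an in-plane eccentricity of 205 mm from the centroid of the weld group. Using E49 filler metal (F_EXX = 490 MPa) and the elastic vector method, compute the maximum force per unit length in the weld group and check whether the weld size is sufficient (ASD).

f_max ≈ 258 N/mm; adequate

Total weld length L_w = 350 mm. Treat welds as unit-width lines.
Polar moment about centroid: J = 2[d³/12 + d(b/2)²] = 2[175³/12 + 175×37.5²] = 1385000 mm³.
Direct shear f_v = P/L_w = 16.7×10³ / 350 = 47.71 N/mm (vertical).
Torsion M = P·e = 16.7×10³ × 205 = 3423500 N·mm.
Critical point at (x, y) = (37.5, 87.5) from centroid. f_tx = M·y/J = 216.2 N/mm; f_ty = M·x/J = 92.67 N/mm.
Resultant f_max = √[f_tx² + (f_v + f_ty)²] = √[216.2² + (47.71 + 92.67)²] = 257.8 N/mm.
Capacity per unit length: r_n/Ω = (1/2.0) × 0.6 × 490 × (0.707 × 6) = 623.6 N/mm.
257.8 ≤ 623.6 → adequate.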